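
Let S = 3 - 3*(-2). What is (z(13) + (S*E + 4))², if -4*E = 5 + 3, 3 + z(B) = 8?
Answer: 81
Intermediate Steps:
z(B) = 5 (z(B) = -3 + 8 = 5)
E = -2 (E = -(5 + 3)/4 = -¼*8 = -2)
S = 9 (S = 3 + 6 = 9)
(z(13) + (S*E + 4))² = (5 + (9*(-2) + 4))² = (5 + (-18 + 4))² = (5 - 14)² = (-9)² = 81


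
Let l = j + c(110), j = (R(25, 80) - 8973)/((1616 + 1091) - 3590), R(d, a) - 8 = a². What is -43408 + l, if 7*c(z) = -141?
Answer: -268411396/6181 ≈ -43425.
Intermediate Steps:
c(z) = -141/7 (c(z) = (⅐)*(-141) = -141/7)
R(d, a) = 8 + a²
j = 2565/883 (j = ((8 + 80²) - 8973)/((1616 + 1091) - 3590) = ((8 + 6400) - 8973)/(2707 - 3590) = (6408 - 8973)/(-883) = -2565*(-1/883) = 2565/883 ≈ 2.9049)
l = -106548/6181 (l = 2565/883 - 141/7 = -106548/6181 ≈ -17.238)
-43408 + l = -43408 - 106548/6181 = -268411396/6181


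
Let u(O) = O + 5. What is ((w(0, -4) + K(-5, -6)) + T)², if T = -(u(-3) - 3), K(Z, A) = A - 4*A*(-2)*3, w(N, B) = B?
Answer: 23409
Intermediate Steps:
K(Z, A) = 25*A (K(Z, A) = A - 4*(-2*A)*3 = A - (-24)*A = A + 24*A = 25*A)
u(O) = 5 + O
T = 1 (T = -((5 - 3) - 3) = -(2 - 3) = -1*(-1) = 1)
((w(0, -4) + K(-5, -6)) + T)² = ((-4 + 25*(-6)) + 1)² = ((-4 - 150) + 1)² = (-154 + 1)² = (-153)² = 23409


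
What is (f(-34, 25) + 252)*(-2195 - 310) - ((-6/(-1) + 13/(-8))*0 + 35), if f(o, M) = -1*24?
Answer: -571175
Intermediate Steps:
f(o, M) = -24
(f(-34, 25) + 252)*(-2195 - 310) - ((-6/(-1) + 13/(-8))*0 + 35) = (-24 + 252)*(-2195 - 310) - ((-6/(-1) + 13/(-8))*0 + 35) = 228*(-2505) - ((-6*(-1) + 13*(-⅛))*0 + 35) = -571140 - ((6 - 13/8)*0 + 35) = -571140 - ((35/8)*0 + 35) = -571140 - (0 + 35) = -571140 - 1*35 = -571140 - 35 = -571175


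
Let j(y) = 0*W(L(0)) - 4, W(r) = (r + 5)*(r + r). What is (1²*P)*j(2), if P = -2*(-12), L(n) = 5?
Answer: -96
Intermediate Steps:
P = 24
W(r) = 2*r*(5 + r) (W(r) = (5 + r)*(2*r) = 2*r*(5 + r))
j(y) = -4 (j(y) = 0*(2*5*(5 + 5)) - 4 = 0*(2*5*10) - 4 = 0*100 - 4 = 0 - 4 = -4)
(1²*P)*j(2) = (1²*24)*(-4) = (1*24)*(-4) = 24*(-4) = -96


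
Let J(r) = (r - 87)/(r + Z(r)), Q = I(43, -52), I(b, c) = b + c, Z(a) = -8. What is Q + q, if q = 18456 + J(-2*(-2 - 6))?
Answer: 147505/8 ≈ 18438.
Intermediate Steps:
Q = -9 (Q = 43 - 52 = -9)
J(r) = (-87 + r)/(-8 + r) (J(r) = (r - 87)/(r - 8) = (-87 + r)/(-8 + r))
q = 147577/8 (q = 18456 + (-87 - 2*(-2 - 6))/(-8 - 2*(-2 - 6)) = 18456 + (-87 - 2*(-8))/(-8 - 2*(-8)) = 18456 + (-87 + 16)/(-8 + 16) = 18456 - 71/8 = 147577/8 ≈ 18447.)
Q + q = -9 + 147577/8 = 147505/8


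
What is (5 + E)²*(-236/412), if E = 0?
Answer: -1475/103 ≈ -14.320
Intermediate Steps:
(5 + E)²*(-236/412) = (5 + 0)²*(-236/412) = 5²*(-236*1/412) = 25*(-59/103) = -1475/103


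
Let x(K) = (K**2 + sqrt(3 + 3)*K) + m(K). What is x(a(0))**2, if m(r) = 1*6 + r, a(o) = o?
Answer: 36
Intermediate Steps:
m(r) = 6 + r
x(K) = 6 + K + K**2 + K*sqrt(6) (x(K) = (K**2 + sqrt(3 + 3)*K) + (6 + K) = (K**2 + sqrt(6)*K) + (6 + K) = (K**2 + K*sqrt(6)) + (6 + K) = 6 + K + K**2 + K*sqrt(6))
x(a(0))**2 = (6 + 0 + 0**2 + 0*sqrt(6))**2 = (6 + 0 + 0 + 0)**2 = 6**2 = 36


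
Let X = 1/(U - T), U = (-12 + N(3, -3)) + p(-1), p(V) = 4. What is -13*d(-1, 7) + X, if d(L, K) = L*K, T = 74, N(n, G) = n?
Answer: 7188/79 ≈ 90.987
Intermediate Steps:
U = -5 (U = (-12 + 3) + 4 = -9 + 4 = -5)
d(L, K) = K*L
X = -1/79 (X = 1/(-5 - 1*74) = 1/(-5 - 74) = 1/(-79) = -1/79 ≈ -0.012658)
-13*d(-1, 7) + X = -91*(-1) - 1/79 = -13*(-7) - 1/79 = 91 - 1/79 = 7188/79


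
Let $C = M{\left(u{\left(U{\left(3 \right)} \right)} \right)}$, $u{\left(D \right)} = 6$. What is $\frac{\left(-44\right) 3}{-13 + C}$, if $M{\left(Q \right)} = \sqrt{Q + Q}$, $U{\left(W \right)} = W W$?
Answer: $\frac{1716}{157} + \frac{264 \sqrt{3}}{157} \approx 13.842$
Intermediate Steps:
$U{\left(W \right)} = W^{2}$
$M{\left(Q \right)} = \sqrt{2} \sqrt{Q}$ ($M{\left(Q \right)} = \sqrt{2 Q} = \sqrt{2} \sqrt{Q}$)
$C = 2 \sqrt{3}$ ($C = \sqrt{2} \sqrt{6} = 2 \sqrt{3} \approx 3.4641$)
$\frac{\left(-44\right) 3}{-13 + C} = \frac{\left(-44\right) 3}{-13 + 2 \sqrt{3}} = - \frac{132}{-13 + 2 \sqrt{3}}$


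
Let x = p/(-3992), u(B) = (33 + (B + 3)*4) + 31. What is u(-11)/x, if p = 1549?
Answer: -127744/1549 ≈ -82.469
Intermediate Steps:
u(B) = 76 + 4*B (u(B) = (33 + (3 + B)*4) + 31 = (33 + (12 + 4*B)) + 31 = (45 + 4*B) + 31 = 76 + 4*B)
x = -1549/3992 (x = 1549/(-3992) = 1549*(-1/3992) = -1549/3992 ≈ -0.38803)
u(-11)/x = (76 + 4*(-11))/(-1549/3992) = (76 - 44)*(-3992/1549) = 32*(-3992/1549) = -127744/1549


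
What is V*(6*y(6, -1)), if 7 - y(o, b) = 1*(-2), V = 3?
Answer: 162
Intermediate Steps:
y(o, b) = 9 (y(o, b) = 7 - (-2) = 7 - 1*(-2) = 7 + 2 = 9)
V*(6*y(6, -1)) = 3*(6*9) = 3*54 = 162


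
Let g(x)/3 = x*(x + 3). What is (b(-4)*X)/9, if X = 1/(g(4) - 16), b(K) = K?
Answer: -1/153 ≈ -0.0065359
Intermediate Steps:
g(x) = 3*x*(3 + x) (g(x) = 3*(x*(x + 3)) = 3*(x*(3 + x)) = 3*x*(3 + x))
X = 1/68 (X = 1/(3*4*(3 + 4) - 16) = 1/(3*4*7 - 16) = 1/(84 - 16) = 1/68 ≈ 0.014706)
(b(-4)*X)/9 = -4*1/68/9 = -1/17*⅑ = -1/153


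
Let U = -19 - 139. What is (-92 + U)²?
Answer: 62500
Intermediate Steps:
U = -158
(-92 + U)² = (-92 - 158)² = (-250)² = 62500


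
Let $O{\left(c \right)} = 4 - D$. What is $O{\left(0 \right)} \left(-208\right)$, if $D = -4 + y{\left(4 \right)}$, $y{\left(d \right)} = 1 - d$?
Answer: $-2288$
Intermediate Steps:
$D = -7$ ($D = -4 + \left(1 - 4\right) = -4 - 3 = -7$)
$O{\left(c \right)} = 11$ ($O{\left(c \right)} = 4 - -7 = 4 + 7 = 11$)
$O{\left(0 \right)} \left(-208\right) = 11 \left(-208\right) = -2288$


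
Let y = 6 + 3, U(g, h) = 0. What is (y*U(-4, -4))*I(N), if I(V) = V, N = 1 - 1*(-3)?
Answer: 0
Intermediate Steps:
N = 4 (N = 1 + 3 = 4)
y = 9
(y*U(-4, -4))*I(N) = (9*0)*4 = 0*4 = 0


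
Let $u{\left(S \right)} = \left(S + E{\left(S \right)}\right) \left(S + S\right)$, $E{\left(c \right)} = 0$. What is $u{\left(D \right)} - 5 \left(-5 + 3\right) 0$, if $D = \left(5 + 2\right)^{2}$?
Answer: $4802$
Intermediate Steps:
$D = 49$ ($D = 7^{2} = 49$)
$u{\left(S \right)} = 2 S^{2}$ ($u{\left(S \right)} = \left(S + 0\right) \left(S + S\right) = S 2 S = 2 S^{2}$)
$u{\left(D \right)} - 5 \left(-5 + 3\right) 0 = 2 \cdot 49^{2} - 5 \left(-5 + 3\right) 0 = 2 \cdot 2401 - 5 \left(\left(-2\right) 0\right) = 4802 - 0 = 4802 + 0 = 4802$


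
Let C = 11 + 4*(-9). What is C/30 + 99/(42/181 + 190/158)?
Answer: 8391041/123078 ≈ 68.177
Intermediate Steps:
C = -25 (C = 11 - 36 = -25)
C/30 + 99/(42/181 + 190/158) = -25/30 + 99/(42/181 + 190/158) = -25*1/30 + 99/(42*(1/181) + 190*(1/158)) = -⅚ + 99/(42/181 + 95/79) = -⅚ + 99/(20513/14299) = -⅚ + 99*(14299/20513) = -⅚ + 1415601/20513 = 8391041/123078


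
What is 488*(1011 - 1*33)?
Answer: 477264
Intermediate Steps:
488*(1011 - 1*33) = 488*(1011 - 33) = 488*978 = 477264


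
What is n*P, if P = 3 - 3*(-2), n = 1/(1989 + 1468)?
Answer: 9/3457 ≈ 0.0026034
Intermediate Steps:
n = 1/3457 ≈ 0.00028927
P = 9 (P = 3 + 6 = 9)
n*P = (1/3457)*9 = 9/3457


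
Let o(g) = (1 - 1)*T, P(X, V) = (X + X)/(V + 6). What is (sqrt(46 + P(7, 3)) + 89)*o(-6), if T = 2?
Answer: 0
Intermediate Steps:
P(X, V) = 2*X/(6 + V) (P(X, V) = (2*X)/(6 + V) = 2*X/(6 + V))
o(g) = 0 (o(g) = (1 - 1)*2 = 0*2 = 0)
(sqrt(46 + P(7, 3)) + 89)*o(-6) = (sqrt(46 + 2*7/(6 + 3)) + 89)*0 = (sqrt(46 + 2*7/9) + 89)*0 = (sqrt(46 + 2*7*(1/9)) + 89)*0 = (sqrt(46 + 14/9) + 89)*0 = (sqrt(428/9) + 89)*0 = (2*sqrt(107)/3 + 89)*0 = (89 + 2*sqrt(107)/3)*0 = 0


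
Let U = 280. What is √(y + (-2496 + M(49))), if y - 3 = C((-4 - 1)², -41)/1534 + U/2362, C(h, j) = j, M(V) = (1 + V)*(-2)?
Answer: I*√8510158580636882/1811654 ≈ 50.921*I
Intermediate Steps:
M(V) = -2 - 2*V
y = 5601301/1811654 (y = 3 + (-41/1534 + 280/2362) = 3 + (-41*1/1534 + 280*(1/2362)) = 3 + (-41/1534 + 140/1181) = 3 + 166339/1811654 = 5601301/1811654 ≈ 3.0918)
√(y + (-2496 + M(49))) = √(5601301/1811654 + (-2496 + (-2 - 2*49))) = √(5601301/1811654 + (-2496 + (-2 - 98))) = √(5601301/1811654 + (-2496 - 100)) = √(5601301/1811654 - 2596) = √(-4697452483/1811654) = I*√8510158580636882/1811654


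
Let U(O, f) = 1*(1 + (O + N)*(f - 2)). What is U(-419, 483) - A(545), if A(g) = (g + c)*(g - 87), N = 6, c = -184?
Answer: -363990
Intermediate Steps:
A(g) = (-184 + g)*(-87 + g) (A(g) = (g - 184)*(g - 87) = (-184 + g)*(-87 + g))
U(O, f) = 1 + (-2 + f)*(6 + O) (U(O, f) = 1*(1 + (O + 6)*(f - 2)) = 1*(1 + (6 + O)*(-2 + f)) = 1*(1 + (-2 + f)*(6 + O)) = 1 + (-2 + f)*(6 + O))
U(-419, 483) - A(545) = (-11 - 2*(-419) + 6*483 - 419*483) - (16008 + 545² - 271*545) = (-11 + 838 + 2898 - 202377) - (16008 + 297025 - 147695) = -198652 - 1*165338 = -198652 - 165338 = -363990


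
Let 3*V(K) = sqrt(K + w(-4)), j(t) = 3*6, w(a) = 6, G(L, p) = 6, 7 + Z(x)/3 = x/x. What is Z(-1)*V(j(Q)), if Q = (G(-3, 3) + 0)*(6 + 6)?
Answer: -12*sqrt(6) ≈ -29.394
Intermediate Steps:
Z(x) = -18 (Z(x) = -21 + 3*(x/x) = -21 + 3*1 = -21 + 3 = -18)
Q = 72 (Q = (6 + 0)*(6 + 6) = 6*12 = 72)
j(t) = 18
V(K) = sqrt(6 + K)/3 (V(K) = sqrt(K + 6)/3 = sqrt(6 + K)/3)
Z(-1)*V(j(Q)) = -6*sqrt(6 + 18) = -6*sqrt(24) = -6*2*sqrt(6) = -12*sqrt(6)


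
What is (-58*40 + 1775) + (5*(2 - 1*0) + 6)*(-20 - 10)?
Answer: -1025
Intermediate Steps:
(-58*40 + 1775) + (5*(2 - 1*0) + 6)*(-20 - 10) = (-2320 + 1775) + (5*(2 + 0) + 6)*(-30) = -545 + (5*2 + 6)*(-30) = -545 + (10 + 6)*(-30) = -545 + 16*(-30) = -545 - 480 = -1025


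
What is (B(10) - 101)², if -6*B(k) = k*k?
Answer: 124609/9 ≈ 13845.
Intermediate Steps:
B(k) = -k²/6 (B(k) = -k*k/6 = -k²/6)
(B(10) - 101)² = (-⅙*10² - 101)² = (-⅙*100 - 101)² = (-50/3 - 101)² = (-353/3)² = 124609/9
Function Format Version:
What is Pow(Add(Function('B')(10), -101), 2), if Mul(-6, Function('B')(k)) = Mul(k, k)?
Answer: Rational(124609, 9) ≈ 13845.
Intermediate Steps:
Function('B')(k) = Mul(Rational(-1, 6), Pow(k, 2)) (Function('B')(k) = Mul(Rational(-1, 6), Mul(k, k)) = Mul(Rational(-1, 6), Pow(k, 2)))
Pow(Add(Function('B')(10), -101), 2) = Pow(Add(Mul(Rational(-1, 6), Pow(10, 2)), -101), 2) = Pow(Add(Mul(Rational(-1, 6), 100), -101), 2) = Pow(Add(Rational(-50, 3), -101), 2) = Pow(Rational(-353, 3), 2) = Rational(124609, 9)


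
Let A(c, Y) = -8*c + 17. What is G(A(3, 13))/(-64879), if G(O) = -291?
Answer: 291/64879 ≈ 0.0044853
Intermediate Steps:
A(c, Y) = 17 - 8*c
G(A(3, 13))/(-64879) = -291/(-64879) = -291*(-1/64879) = 291/64879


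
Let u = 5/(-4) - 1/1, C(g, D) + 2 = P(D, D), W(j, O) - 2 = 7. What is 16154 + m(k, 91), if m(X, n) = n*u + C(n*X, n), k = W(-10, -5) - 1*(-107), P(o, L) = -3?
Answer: 63777/4 ≈ 15944.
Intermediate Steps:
W(j, O) = 9 (W(j, O) = 2 + 7 = 9)
C(g, D) = -5 (C(g, D) = -2 - 3 = -5)
u = -9/4 (u = 5*(-1/4) - 1*1 = -5/4 - 1 = -9/4 ≈ -2.2500)
k = 116 (k = 9 - 1*(-107) = 9 + 107 = 116)
m(X, n) = -5 - 9*n/4 (m(X, n) = n*(-9/4) - 5 = -9*n/4 - 5 = -5 - 9*n/4)
16154 + m(k, 91) = 16154 + (-5 - 9/4*91) = 16154 + (-5 - 819/4) = 16154 - 839/4 = 63777/4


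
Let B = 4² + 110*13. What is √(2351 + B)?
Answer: √3797 ≈ 61.620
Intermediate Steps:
B = 1446 (B = 16 + 1430 = 1446)
√(2351 + B) = √(2351 + 1446) = √3797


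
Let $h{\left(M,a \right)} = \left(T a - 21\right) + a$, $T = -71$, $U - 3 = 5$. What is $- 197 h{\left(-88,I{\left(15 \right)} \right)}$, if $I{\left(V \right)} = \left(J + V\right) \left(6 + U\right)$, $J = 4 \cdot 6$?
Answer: $7533477$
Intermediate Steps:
$U = 8$ ($U = 3 + 5 = 8$)
$J = 24$
$I{\left(V \right)} = 336 + 14 V$ ($I{\left(V \right)} = \left(24 + V\right) \left(6 + 8\right) = \left(24 + V\right) 14 = 336 + 14 V$)
$h{\left(M,a \right)} = -21 - 70 a$ ($h{\left(M,a \right)} = \left(- 71 a - 21\right) + a = \left(-21 - 71 a\right) + a = -21 - 70 a$)
$- 197 h{\left(-88,I{\left(15 \right)} \right)} = - 197 \left(-21 - 70 \left(336 + 14 \cdot 15\right)\right) = - 197 \left(-21 - 70 \left(336 + 210\right)\right) = - 197 \left(-21 - 38220\right) = \left(-197\right) \left(-38241\right) = 7533477$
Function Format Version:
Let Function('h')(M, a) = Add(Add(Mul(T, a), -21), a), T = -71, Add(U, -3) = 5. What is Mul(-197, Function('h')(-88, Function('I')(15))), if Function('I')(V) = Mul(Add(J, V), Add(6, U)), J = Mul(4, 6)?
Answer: 7533477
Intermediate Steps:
U = 8 (U = Add(3, 5) = 8)
J = 24
Function('I')(V) = Add(336, Mul(14, V)) (Function('I')(V) = Mul(Add(24, V), Add(6, 8)) = Mul(Add(24, V), 14) = Add(336, Mul(14, V)))
Function('h')(M, a) = Add(-21, Mul(-70, a)) (Function('h')(M, a) = Add(Add(Mul(-71, a), -21), a) = Add(Add(-21, Mul(-71, a)), a) = Add(-21, Mul(-70, a)))
Mul(-197, Function('h')(-88, Function('I')(15))) = Mul(-197, Add(-21, Mul(-70, Add(336, Mul(14, 15))))) = Mul(-197, Add(-21, Mul(-70, Add(336, 210)))) = Mul(-197, Add(-21, Mul(-70, 546))) = Mul(-197, Add(-21, -38220)) = Mul(-197, -38241) = 7533477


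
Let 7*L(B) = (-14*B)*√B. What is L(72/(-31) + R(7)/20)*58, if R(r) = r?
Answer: 35467*I*√189565/48050 ≈ 321.37*I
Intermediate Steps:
L(B) = -2*B^(3/2) (L(B) = ((-14*B)*√B)/7 = (-14*B^(3/2))/7 = -2*B^(3/2))
L(72/(-31) + R(7)/20)*58 = -2*(72/(-31) + 7/20)^(3/2)*58 = -2*(72*(-1/31) + 7*(1/20))^(3/2)*58 = -2*(-72/31 + 7/20)^(3/2)*58 = -(-1223)*I*√189565/96100*58 = (1223*I*√189565/96100)*58 = 35467*I*√189565/48050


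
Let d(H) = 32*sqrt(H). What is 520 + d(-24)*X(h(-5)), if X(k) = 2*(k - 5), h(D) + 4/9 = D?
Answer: 520 - 12032*I*sqrt(6)/9 ≈ 520.0 - 3274.7*I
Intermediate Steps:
h(D) = -4/9 + D
X(k) = -10 + 2*k (X(k) = 2*(-5 + k) = -10 + 2*k)
520 + d(-24)*X(h(-5)) = 520 + (32*sqrt(-24))*(-10 + 2*(-4/9 - 5)) = 520 + (32*(2*I*sqrt(6)))*(-10 + 2*(-49/9)) = 520 + (64*I*sqrt(6))*(-10 - 98/9) = 520 + (64*I*sqrt(6))*(-188/9) = 520 - 12032*I*sqrt(6)/9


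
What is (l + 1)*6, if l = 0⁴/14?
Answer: 6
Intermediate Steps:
l = 0 (l = 0*(1/14) = 0)
(l + 1)*6 = (0 + 1)*6 = 1*6 = 6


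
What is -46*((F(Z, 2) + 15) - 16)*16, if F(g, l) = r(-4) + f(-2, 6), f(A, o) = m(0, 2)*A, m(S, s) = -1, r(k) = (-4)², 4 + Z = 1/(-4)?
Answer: -12512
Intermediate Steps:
Z = -17/4 (Z = -4 + 1/(-4) = -4 - ¼ = -17/4 ≈ -4.2500)
r(k) = 16
f(A, o) = -A
F(g, l) = 18 (F(g, l) = 16 - 1*(-2) = 16 + 2 = 18)
-46*((F(Z, 2) + 15) - 16)*16 = -46*((18 + 15) - 16)*16 = -46*(33 - 16)*16 = -46*17*16 = -782*16 = -12512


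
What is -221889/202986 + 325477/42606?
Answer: 174732937/26692659 ≈ 6.5461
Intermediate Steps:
-221889/202986 + 325477/42606 = -221889*1/202986 + 325477*(1/42606) = -73963/67662 + 325477/42606 = 174732937/26692659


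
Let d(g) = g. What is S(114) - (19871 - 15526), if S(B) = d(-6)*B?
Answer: -5029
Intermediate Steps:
S(B) = -6*B
S(114) - (19871 - 15526) = -6*114 - (19871 - 15526) = -684 - 1*4345 = -684 - 4345 = -5029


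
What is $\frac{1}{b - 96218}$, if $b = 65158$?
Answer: $- \frac{1}{31060} \approx -3.2196 \cdot 10^{-5}$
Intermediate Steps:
$\frac{1}{b - 96218} = \frac{1}{65158 - 96218} = \frac{1}{-31060} = - \frac{1}{31060}$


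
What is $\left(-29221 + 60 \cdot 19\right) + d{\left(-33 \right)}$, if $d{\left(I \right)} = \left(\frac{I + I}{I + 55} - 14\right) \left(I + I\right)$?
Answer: $-26959$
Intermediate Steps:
$d{\left(I \right)} = 2 I \left(-14 + \frac{2 I}{55 + I}\right)$ ($d{\left(I \right)} = \left(\frac{2 I}{55 + I} - 14\right) 2 I = \left(-14 + \frac{2 I}{55 + I}\right) 2 I = 2 I \left(-14 + \frac{2 I}{55 + I}\right)$)
$\left(-29221 + 60 \cdot 19\right) + d{\left(-33 \right)} = \left(-29221 + 60 \cdot 19\right) - - \frac{132 \left(385 + 6 \left(-33\right)\right)}{55 - 33} = \left(-29221 + 1140\right) - - \frac{132 \left(385 - 198\right)}{22} = -28081 - \left(-132\right) \frac{1}{22} \cdot 187 = -28081 + 1122 = -26959$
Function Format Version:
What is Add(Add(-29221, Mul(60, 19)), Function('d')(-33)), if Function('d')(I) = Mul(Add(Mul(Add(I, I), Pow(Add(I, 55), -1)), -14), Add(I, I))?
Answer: -26959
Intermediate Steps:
Function('d')(I) = Mul(2, I, Add(-14, Mul(2, I, Pow(Add(55, I), -1)))) (Function('d')(I) = Mul(Add(Mul(Mul(2, I), Pow(Add(55, I), -1)), -14), Mul(2, I)) = Mul(Add(Mul(2, I, Pow(Add(55, I), -1)), -14), Mul(2, I)) = Mul(Add(-14, Mul(2, I, Pow(Add(55, I), -1))), Mul(2, I)) = Mul(2, I, Add(-14, Mul(2, I, Pow(Add(55, I), -1)))))
Add(Add(-29221, Mul(60, 19)), Function('d')(-33)) = Add(Add(-29221, Mul(60, 19)), Mul(-4, -33, Pow(Add(55, -33), -1), Add(385, Mul(6, -33)))) = Add(Add(-29221, 1140), Mul(-4, -33, Pow(22, -1), Add(385, -198))) = Add(-28081, Mul(-4, -33, Rational(1, 22), 187)) = Add(-28081, 1122) = -26959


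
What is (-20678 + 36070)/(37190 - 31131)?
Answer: 15392/6059 ≈ 2.5404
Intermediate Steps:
(-20678 + 36070)/(37190 - 31131) = 15392/6059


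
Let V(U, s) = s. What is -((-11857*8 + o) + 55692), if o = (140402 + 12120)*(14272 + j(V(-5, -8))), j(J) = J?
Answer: -2175534644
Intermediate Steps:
o = 2175573808 (o = (140402 + 12120)*(14272 - 8) = 152522*14264 = 2175573808)
-((-11857*8 + o) + 55692) = -((-11857*8 + 2175573808) + 55692) = -((-94856 + 2175573808) + 55692) = -(2175478952 + 55692) = -1*2175534644 = -2175534644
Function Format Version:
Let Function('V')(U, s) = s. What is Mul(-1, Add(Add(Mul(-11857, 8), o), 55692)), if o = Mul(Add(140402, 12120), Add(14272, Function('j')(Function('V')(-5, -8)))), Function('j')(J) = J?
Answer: -2175534644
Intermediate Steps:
o = 2175573808 (o = Mul(Add(140402, 12120), Add(14272, -8)) = Mul(152522, 14264) = 2175573808)
Mul(-1, Add(Add(Mul(-11857, 8), o), 55692)) = Mul(-1, Add(Add(Mul(-11857, 8), 2175573808), 55692)) = Mul(-1, Add(Add(-94856, 2175573808), 55692)) = Mul(-1, Add(2175478952, 55692)) = Mul(-1, 2175534644) = -2175534644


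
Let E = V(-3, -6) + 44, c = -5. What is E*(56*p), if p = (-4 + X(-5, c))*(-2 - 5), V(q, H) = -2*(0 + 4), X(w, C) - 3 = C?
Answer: 84672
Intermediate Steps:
X(w, C) = 3 + C
V(q, H) = -8 (V(q, H) = -2*4 = -8)
p = 42 (p = (-4 + (3 - 5))*(-2 - 5) = (-4 - 2)*(-7) = -6*(-7) = 42)
E = 36 (E = -8 + 44 = 36)
E*(56*p) = 36*(56*42) = 36*2352 = 84672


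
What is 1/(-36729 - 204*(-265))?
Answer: 1/17331 ≈ 5.7700e-5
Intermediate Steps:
1/(-36729 - 204*(-265)) = 1/(-36729 + 54060) = 1/17331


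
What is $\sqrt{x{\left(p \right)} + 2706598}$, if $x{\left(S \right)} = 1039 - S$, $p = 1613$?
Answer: $2 \sqrt{676506} \approx 1645.0$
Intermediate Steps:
$\sqrt{x{\left(p \right)} + 2706598} = \sqrt{\left(1039 - 1613\right) + 2706598} = \sqrt{-574 + 2706598} = \sqrt{2706024} = 2 \sqrt{676506}$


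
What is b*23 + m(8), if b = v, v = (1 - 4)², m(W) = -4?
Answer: 203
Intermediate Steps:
v = 9 (v = (-3)² = 9)
b = 9
b*23 + m(8) = 9*23 - 4 = 207 - 4 = 203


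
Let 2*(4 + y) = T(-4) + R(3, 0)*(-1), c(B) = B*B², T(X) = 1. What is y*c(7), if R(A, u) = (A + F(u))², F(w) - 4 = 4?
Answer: -21952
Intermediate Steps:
F(w) = 8 (F(w) = 4 + 4 = 8)
R(A, u) = (8 + A)² (R(A, u) = (A + 8)² = (8 + A)²)
c(B) = B³
y = -64 (y = -4 + (1 + (8 + 3)²*(-1))/2 = -4 + (1 + 11²*(-1))/2 = -4 + (1 + 121*(-1))/2 = -4 + (1 - 121)/2 = -4 + (½)*(-120) = -4 - 60 = -64)
y*c(7) = -64*7³ = -64*343 = -21952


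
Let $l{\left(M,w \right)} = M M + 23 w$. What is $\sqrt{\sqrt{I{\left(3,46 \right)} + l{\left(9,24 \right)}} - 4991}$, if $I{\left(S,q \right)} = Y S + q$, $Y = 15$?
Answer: $\sqrt{-4991 + 2 \sqrt{181}} \approx 70.456 i$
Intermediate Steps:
$l{\left(M,w \right)} = M^{2} + 23 w$
$I{\left(S,q \right)} = q + 15 S$ ($I{\left(S,q \right)} = 15 S + q = q + 15 S$)
$\sqrt{\sqrt{I{\left(3,46 \right)} + l{\left(9,24 \right)}} - 4991} = \sqrt{\sqrt{\left(46 + 15 \cdot 3\right) + \left(9^{2} + 23 \cdot 24\right)} - 4991} = \sqrt{\sqrt{\left(46 + 45\right) + \left(81 + 552\right)} - 4991} = \sqrt{\sqrt{91 + 633} - 4991} = \sqrt{\sqrt{724} - 4991} = \sqrt{2 \sqrt{181} - 4991} = \sqrt{-4991 + 2 \sqrt{181}}$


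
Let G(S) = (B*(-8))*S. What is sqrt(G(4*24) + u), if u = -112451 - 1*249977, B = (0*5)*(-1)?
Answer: 2*I*sqrt(90607) ≈ 602.02*I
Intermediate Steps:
B = 0 (B = 0*(-1) = 0)
u = -362428 (u = -112451 - 249977 = -362428)
G(S) = 0 (G(S) = (0*(-8))*S = 0*S = 0)
sqrt(G(4*24) + u) = sqrt(0 - 362428) = sqrt(-362428) = 2*I*sqrt(90607)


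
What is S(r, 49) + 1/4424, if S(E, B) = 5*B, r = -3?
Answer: 1083881/4424 ≈ 245.00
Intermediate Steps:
S(r, 49) + 1/4424 = 5*49 + 1/4424 = 245 + 1/4424 = 1083881/4424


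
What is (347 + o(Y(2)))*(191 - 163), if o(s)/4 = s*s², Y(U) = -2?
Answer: 8820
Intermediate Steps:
o(s) = 4*s³ (o(s) = 4*(s*s²) = 4*s³)
(347 + o(Y(2)))*(191 - 163) = (347 + 4*(-2)³)*(191 - 163) = (347 + 4*(-8))*28 = (347 - 32)*28 = 315*28 = 8820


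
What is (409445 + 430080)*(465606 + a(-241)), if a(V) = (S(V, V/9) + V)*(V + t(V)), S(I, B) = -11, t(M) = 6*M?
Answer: 747790103250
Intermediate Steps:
a(V) = 7*V*(-11 + V) (a(V) = (-11 + V)*(V + 6*V) = (-11 + V)*(7*V) = 7*V*(-11 + V))
(409445 + 430080)*(465606 + a(-241)) = (409445 + 430080)*(465606 + 7*(-241)*(-11 - 241)) = 839525*(465606 + 7*(-241)*(-252)) = 839525*(465606 + 425124) = 839525*890730 = 747790103250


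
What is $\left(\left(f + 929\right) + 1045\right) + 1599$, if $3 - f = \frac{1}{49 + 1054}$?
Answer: $\frac{3944327}{1103} \approx 3576.0$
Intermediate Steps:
$f = \frac{3308}{1103}$ ($f = 3 - \frac{1}{49 + 1054} = 3 - \frac{1}{1103} = \frac{3308}{1103} \approx 2.9991$)
$\left(\left(f + 929\right) + 1045\right) + 1599 = \left(\left(\frac{3308}{1103} + 929\right) + 1045\right) + 1599 = \left(\frac{1027995}{1103} + 1045\right) + 1599 = \frac{2180630}{1103} + 1599 = \frac{3944327}{1103}$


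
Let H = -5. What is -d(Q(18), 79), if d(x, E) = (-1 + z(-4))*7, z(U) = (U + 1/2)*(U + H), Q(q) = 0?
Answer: -427/2 ≈ -213.50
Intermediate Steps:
z(U) = (1/2 + U)*(-5 + U) (z(U) = (U + 1/2)*(U - 5) = (U + 1*(1/2))*(-5 + U) = (U + 1/2)*(-5 + U) = (1/2 + U)*(-5 + U))
d(x, E) = 427/2 (d(x, E) = (-1 + (-5/2 + (-4)**2 - 9/2*(-4)))*7 = (-1 + (-5/2 + 16 + 18))*7 = (-1 + 63/2)*7 = (61/2)*7 = 427/2)
-d(Q(18), 79) = -1*427/2 = -427/2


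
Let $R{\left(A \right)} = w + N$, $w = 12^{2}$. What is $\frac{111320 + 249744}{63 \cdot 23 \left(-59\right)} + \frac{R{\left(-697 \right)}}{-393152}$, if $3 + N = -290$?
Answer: $- \frac{141940295569}{33610957632} \approx -4.223$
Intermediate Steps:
$N = -293$ ($N = -3 - 290 = -293$)
$w = 144$
$R{\left(A \right)} = -149$ ($R{\left(A \right)} = 144 - 293 = -149$)
$\frac{111320 + 249744}{63 \cdot 23 \left(-59\right)} + \frac{R{\left(-697 \right)}}{-393152} = \frac{111320 + 249744}{63 \cdot 23 \left(-59\right)} - \frac{149}{-393152} = \frac{361064}{1449 \left(-59\right)} - - \frac{149}{393152} = \frac{361064}{-85491} + \frac{149}{393152} = 361064 \left(- \frac{1}{85491}\right) + \frac{149}{393152} = - \frac{361064}{85491} + \frac{149}{393152} = - \frac{141940295569}{33610957632}$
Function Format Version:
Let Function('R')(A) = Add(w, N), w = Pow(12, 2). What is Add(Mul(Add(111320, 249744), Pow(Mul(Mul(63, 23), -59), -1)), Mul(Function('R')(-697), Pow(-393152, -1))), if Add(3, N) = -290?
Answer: Rational(-141940295569, 33610957632) ≈ -4.2230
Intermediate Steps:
N = -293 (N = Add(-3, -290) = -293)
w = 144
Function('R')(A) = -149 (Function('R')(A) = Add(144, -293) = -149)
Add(Mul(Add(111320, 249744), Pow(Mul(Mul(63, 23), -59), -1)), Mul(Function('R')(-697), Pow(-393152, -1))) = Add(Mul(Add(111320, 249744), Pow(Mul(Mul(63, 23), -59), -1)), Mul(-149, Pow(-393152, -1))) = Add(Mul(361064, Pow(Mul(1449, -59), -1)), Mul(-149, Rational(-1, 393152))) = Add(Mul(361064, Pow(-85491, -1)), Rational(149, 393152)) = Add(Mul(361064, Rational(-1, 85491)), Rational(149, 393152)) = Add(Rational(-361064, 85491), Rational(149, 393152)) = Rational(-141940295569, 33610957632)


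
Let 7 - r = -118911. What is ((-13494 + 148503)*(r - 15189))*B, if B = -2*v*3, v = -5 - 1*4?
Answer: 756234822294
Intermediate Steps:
r = 118918 (r = 7 - 1*(-118911) = 7 + 118911 = 118918)
v = -9 (v = -5 - 4 = -9)
B = 54 (B = -2*(-9)*3 = 18*3 = 54)
((-13494 + 148503)*(r - 15189))*B = ((-13494 + 148503)*(118918 - 15189))*54 = (135009*103729)*54 = 14004348561*54 = 756234822294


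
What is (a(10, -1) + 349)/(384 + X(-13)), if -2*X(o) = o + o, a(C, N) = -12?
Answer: 337/397 ≈ 0.84887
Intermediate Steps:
X(o) = -o (X(o) = -(o + o)/2 = -o)
(a(10, -1) + 349)/(384 + X(-13)) = (-12 + 349)/(384 - 1*(-13)) = 337/(384 + 13) = 337/397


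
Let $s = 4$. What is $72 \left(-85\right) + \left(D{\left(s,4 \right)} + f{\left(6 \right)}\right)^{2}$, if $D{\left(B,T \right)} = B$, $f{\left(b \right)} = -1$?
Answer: $-6111$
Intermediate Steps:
$72 \left(-85\right) + \left(D{\left(s,4 \right)} + f{\left(6 \right)}\right)^{2} = 72 \left(-85\right) + \left(4 - 1\right)^{2} = -6120 + 3^{2} = -6120 + 9 = -6111$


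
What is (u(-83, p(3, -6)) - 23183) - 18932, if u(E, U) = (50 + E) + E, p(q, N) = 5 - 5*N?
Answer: -42231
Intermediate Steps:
u(E, U) = 50 + 2*E
(u(-83, p(3, -6)) - 23183) - 18932 = ((50 + 2*(-83)) - 23183) - 18932 = ((50 - 166) - 23183) - 18932 = (-116 - 23183) - 18932 = -23299 - 18932 = -42231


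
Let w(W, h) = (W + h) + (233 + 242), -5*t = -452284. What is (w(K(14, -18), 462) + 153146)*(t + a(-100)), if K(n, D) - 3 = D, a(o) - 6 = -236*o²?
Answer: -1748315286648/5 ≈ -3.4966e+11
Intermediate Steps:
t = 452284/5 (t = -⅕*(-452284) = 452284/5 ≈ 90457.)
a(o) = 6 - 236*o²
K(n, D) = 3 + D
w(W, h) = 475 + W + h (w(W, h) = (W + h) + 475 = 475 + W + h)
(w(K(14, -18), 462) + 153146)*(t + a(-100)) = ((475 + (3 - 18) + 462) + 153146)*(452284/5 + (6 - 236*(-100)²)) = ((475 - 15 + 462) + 153146)*(452284/5 + (6 - 236*10000)) = (922 + 153146)*(452284/5 + (6 - 2360000)) = 154068*(452284/5 - 2359994) = 154068*(-11347686/5) = -1748315286648/5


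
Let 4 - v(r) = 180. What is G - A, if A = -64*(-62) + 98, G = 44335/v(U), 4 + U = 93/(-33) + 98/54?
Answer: -759951/176 ≈ -4317.9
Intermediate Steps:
U = -1486/297 (U = -4 + (93/(-33) + 98/54) = -4 + (93*(-1/33) + 98*(1/54)) = -4 + (-31/11 + 49/27) = -4 - 298/297 = -1486/297 ≈ -5.0034)
v(r) = -176 (v(r) = 4 - 1*180 = 4 - 180 = -176)
G = -44335/176 (G = 44335/(-176) = 44335*(-1/176) = -44335/176 ≈ -251.90)
A = 4066 (A = 3968 + 98 = 4066)
G - A = -44335/176 - 1*4066 = -44335/176 - 4066 = -759951/176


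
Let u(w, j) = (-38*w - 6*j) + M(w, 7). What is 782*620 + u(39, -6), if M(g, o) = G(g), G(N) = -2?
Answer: 483392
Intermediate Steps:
M(g, o) = -2
u(w, j) = -2 - 38*w - 6*j (u(w, j) = (-38*w - 6*j) - 2 = -2 - 38*w - 6*j)
782*620 + u(39, -6) = 782*620 + (-2 - 38*39 - 6*(-6)) = 484840 + (-2 - 1482 + 36) = 484840 - 1448 = 483392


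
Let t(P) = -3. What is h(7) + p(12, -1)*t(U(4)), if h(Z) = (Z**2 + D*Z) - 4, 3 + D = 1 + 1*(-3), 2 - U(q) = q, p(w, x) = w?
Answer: -26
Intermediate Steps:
U(q) = 2 - q
D = -5 (D = -3 + (1 + 1*(-3)) = -3 + (1 - 3) = -3 - 2 = -5)
h(Z) = -4 + Z**2 - 5*Z (h(Z) = (Z**2 - 5*Z) - 4 = -4 + Z**2 - 5*Z)
h(7) + p(12, -1)*t(U(4)) = (-4 + 7**2 - 5*7) + 12*(-3) = (-4 + 49 - 35) - 36 = 10 - 36 = -26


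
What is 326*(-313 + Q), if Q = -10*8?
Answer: -128118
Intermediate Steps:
Q = -80
326*(-313 + Q) = 326*(-313 - 80) = 326*(-393) = -128118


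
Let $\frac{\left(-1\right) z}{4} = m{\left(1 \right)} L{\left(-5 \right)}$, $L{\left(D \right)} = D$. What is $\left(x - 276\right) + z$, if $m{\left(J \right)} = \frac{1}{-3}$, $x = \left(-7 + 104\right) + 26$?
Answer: $- \frac{479}{3} \approx -159.67$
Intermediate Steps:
$x = 123$ ($x = 97 + 26 = 123$)
$m{\left(J \right)} = - \frac{1}{3}$
$z = - \frac{20}{3}$ ($z = - 4 \left(\left(- \frac{1}{3}\right) \left(-5\right)\right) = \left(-4\right) \frac{5}{3} = - \frac{20}{3} \approx -6.6667$)
$\left(x - 276\right) + z = \left(123 - 276\right) - \frac{20}{3} = -153 - \frac{20}{3} = - \frac{479}{3}$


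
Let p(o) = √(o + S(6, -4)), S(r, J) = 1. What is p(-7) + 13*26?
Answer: 338 + I*√6 ≈ 338.0 + 2.4495*I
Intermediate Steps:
p(o) = √(1 + o) (p(o) = √(o + 1) = √(1 + o))
p(-7) + 13*26 = √(1 - 7) + 13*26 = √(-6) + 338 = I*√6 + 338 = 338 + I*√6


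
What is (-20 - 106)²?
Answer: 15876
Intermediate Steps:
(-20 - 106)² = (-126)² = 15876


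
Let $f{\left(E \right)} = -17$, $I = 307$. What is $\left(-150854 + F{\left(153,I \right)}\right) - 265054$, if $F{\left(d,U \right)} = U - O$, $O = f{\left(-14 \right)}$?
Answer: $-415584$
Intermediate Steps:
$O = -17$
$F{\left(d,U \right)} = 17 + U$ ($F{\left(d,U \right)} = U - -17 = U + 17 = 17 + U$)
$\left(-150854 + F{\left(153,I \right)}\right) - 265054 = \left(-150854 + \left(17 + 307\right)\right) - 265054 = \left(-150854 + 324\right) - 265054 = -150530 - 265054 = -415584$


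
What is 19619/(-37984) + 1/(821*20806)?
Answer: -167563172205/324416140192 ≈ -0.51651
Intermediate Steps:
19619/(-37984) + 1/(821*20806) = 19619*(-1/37984) + (1/821)*(1/20806) = -19619/37984 + 1/17081726 = -167563172205/324416140192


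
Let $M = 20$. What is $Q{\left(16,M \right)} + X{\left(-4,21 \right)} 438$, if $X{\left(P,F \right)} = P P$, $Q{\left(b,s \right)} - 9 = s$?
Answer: $7037$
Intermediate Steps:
$Q{\left(b,s \right)} = 9 + s$
$X{\left(P,F \right)} = P^{2}$
$Q{\left(16,M \right)} + X{\left(-4,21 \right)} 438 = \left(9 + 20\right) + \left(-4\right)^{2} \cdot 438 = 29 + 16 \cdot 438 = 29 + 7008 = 7037$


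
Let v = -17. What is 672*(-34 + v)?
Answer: -34272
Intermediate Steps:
672*(-34 + v) = 672*(-34 - 17) = 672*(-51) = -34272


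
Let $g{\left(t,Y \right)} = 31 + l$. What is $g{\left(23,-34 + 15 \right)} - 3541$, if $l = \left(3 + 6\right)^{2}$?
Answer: $-3429$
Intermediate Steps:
$l = 81$ ($l = 9^{2} = 81$)
$g{\left(t,Y \right)} = 112$ ($g{\left(t,Y \right)} = 31 + 81 = 112$)
$g{\left(23,-34 + 15 \right)} - 3541 = 112 - 3541 = -3429$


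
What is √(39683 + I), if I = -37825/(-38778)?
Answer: √59674114686822/38778 ≈ 199.21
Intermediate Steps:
I = 37825/38778 (I = -37825*(-1/38778) = 37825/38778 ≈ 0.97542)
√(39683 + I) = √(39683 + 37825/38778) = √(1538865199/38778) = √59674114686822/38778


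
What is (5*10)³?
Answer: 125000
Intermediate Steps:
(5*10)³ = 50³ = 125000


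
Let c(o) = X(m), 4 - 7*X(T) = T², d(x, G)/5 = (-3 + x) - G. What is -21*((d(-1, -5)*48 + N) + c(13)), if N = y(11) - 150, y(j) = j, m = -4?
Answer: -2085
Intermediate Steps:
d(x, G) = -15 - 5*G + 5*x (d(x, G) = 5*((-3 + x) - G) = 5*(-3 + x - G) = -15 - 5*G + 5*x)
X(T) = 4/7 - T²/7
c(o) = -12/7 (c(o) = 4/7 - ⅐*(-4)² = 4/7 - ⅐*16 = 4/7 - 16/7 = -12/7)
N = -139 (N = 11 - 150 = -139)
-21*((d(-1, -5)*48 + N) + c(13)) = -21*(((-15 - 5*(-5) + 5*(-1))*48 - 139) - 12/7) = -21*(((-15 + 25 - 5)*48 - 139) - 12/7) = -21*((5*48 - 139) - 12/7) = -21*((240 - 139) - 12/7) = -21*(101 - 12/7) = -21*695/7 = -2085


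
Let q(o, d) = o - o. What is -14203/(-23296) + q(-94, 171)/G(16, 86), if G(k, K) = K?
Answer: 2029/3328 ≈ 0.60968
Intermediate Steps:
q(o, d) = 0
-14203/(-23296) + q(-94, 171)/G(16, 86) = -14203/(-23296) + 0/86 = -14203*(-1/23296) + 0*(1/86) = 2029/3328 + 0 = 2029/3328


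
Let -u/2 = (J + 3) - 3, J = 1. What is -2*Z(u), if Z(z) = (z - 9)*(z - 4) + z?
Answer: -128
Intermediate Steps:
u = -2 (u = -2*((1 + 3) - 3) = -2*(4 - 3) = -2*1 = -2)
Z(z) = z + (-9 + z)*(-4 + z) (Z(z) = (-9 + z)*(-4 + z) + z = z + (-9 + z)*(-4 + z))
-2*Z(u) = -2*(36 + (-2)² - 12*(-2)) = -2*(36 + 4 + 24) = -2*64 = -128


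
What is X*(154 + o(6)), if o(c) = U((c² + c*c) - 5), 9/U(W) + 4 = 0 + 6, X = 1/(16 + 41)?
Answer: 317/114 ≈ 2.7807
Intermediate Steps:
X = 1/57 ≈ 0.017544
U(W) = 9/2 (U(W) = 9/(-4 + (0 + 6)) = 9/(-4 + 6) = 9/2)
o(c) = 9/2
X*(154 + o(6)) = (154 + 9/2)/57 = (1/57)*(317/2) = 317/114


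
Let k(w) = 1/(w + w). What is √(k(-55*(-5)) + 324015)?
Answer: √3920581522/110 ≈ 569.22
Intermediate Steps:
k(w) = 1/(2*w)
√(k(-55*(-5)) + 324015) = √(1/(2*((-55*(-5)))) + 324015) = √((½)/275 + 324015) = √((½)*(1/275) + 324015) = √(1/550 + 324015) = √(178208251/550) = √3920581522/110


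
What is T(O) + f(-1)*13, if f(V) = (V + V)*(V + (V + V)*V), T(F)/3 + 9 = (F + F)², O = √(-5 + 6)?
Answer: -41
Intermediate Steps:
O = 1 (O = √1 = 1)
T(F) = -27 + 12*F² (T(F) = -27 + 3*(F + F)² = -27 + 3*(2*F)² = -27 + 3*(4*F²) = -27 + 12*F²)
f(V) = 2*V*(V + 2*V²) (f(V) = (2*V)*(V + (2*V)*V) = (2*V)*(V + 2*V²) = 2*V*(V + 2*V²))
T(O) + f(-1)*13 = (-27 + 12*1²) + ((-1)²*(2 + 4*(-1)))*13 = (-27 + 12*1) + (1*(2 - 4))*13 = (-27 + 12) + (1*(-2))*13 = -15 - 2*13 = -15 - 26 = -41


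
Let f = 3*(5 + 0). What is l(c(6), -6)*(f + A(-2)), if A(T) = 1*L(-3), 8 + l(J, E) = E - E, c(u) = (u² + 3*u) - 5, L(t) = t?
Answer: -96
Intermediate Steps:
c(u) = -5 + u² + 3*u
l(J, E) = -8 (l(J, E) = -8 + (E - E) = -8 + 0 = -8)
A(T) = -3 (A(T) = 1*(-3) = -3)
f = 15 (f = 3*5 = 15)
l(c(6), -6)*(f + A(-2)) = -8*(15 - 3) = -8*12 = -96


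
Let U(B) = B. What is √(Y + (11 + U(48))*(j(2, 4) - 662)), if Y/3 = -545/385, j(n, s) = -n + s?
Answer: I*√230900439/77 ≈ 197.34*I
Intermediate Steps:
j(n, s) = s - n
Y = -327/77 (Y = 3*(-545/385) = 3*(-545*1/385) = 3*(-109/77) = -327/77 ≈ -4.2467)
√(Y + (11 + U(48))*(j(2, 4) - 662)) = √(-327/77 + (11 + 48)*((4 - 1*2) - 662)) = √(-327/77 + 59*((4 - 2) - 662)) = √(-327/77 + 59*(2 - 662)) = √(-327/77 + 59*(-660)) = √(-327/77 - 38940) = √(-2998707/77) = I*√230900439/77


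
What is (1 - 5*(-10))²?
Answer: 2601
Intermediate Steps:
(1 - 5*(-10))² = (1 + 50)² = 51² = 2601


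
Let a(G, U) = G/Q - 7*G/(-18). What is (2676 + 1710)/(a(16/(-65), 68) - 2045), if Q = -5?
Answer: -12829050/5981761 ≈ -2.1447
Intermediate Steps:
a(G, U) = 17*G/90 (a(G, U) = G/(-5) - 7*G/(-18) = G*(-1/5) - 7*G*(-1/18) = -G/5 + 7*G/18 = 17*G/90)
(2676 + 1710)/(a(16/(-65), 68) - 2045) = (2676 + 1710)/(17*(16/(-65))/90 - 2045) = 4386/(17*(16*(-1/65))/90 - 2045) = 4386/((17/90)*(-16/65) - 2045) = 4386/(-136/2925 - 2045) = 4386/(-5981761/2925) = 4386*(-2925/5981761) = -12829050/5981761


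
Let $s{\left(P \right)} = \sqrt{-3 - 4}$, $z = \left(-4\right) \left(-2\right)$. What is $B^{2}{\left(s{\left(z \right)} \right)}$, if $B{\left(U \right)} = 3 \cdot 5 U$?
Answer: $-1575$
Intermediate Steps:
$z = 8$
$s{\left(P \right)} = i \sqrt{7}$ ($s{\left(P \right)} = \sqrt{-7} = i \sqrt{7}$)
$B{\left(U \right)} = 15 U$
$B^{2}{\left(s{\left(z \right)} \right)} = \left(15 i \sqrt{7}\right)^{2} = -1575$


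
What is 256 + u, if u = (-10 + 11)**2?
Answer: 257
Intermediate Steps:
u = 1 (u = 1**2 = 1)
256 + u = 256 + 1 = 257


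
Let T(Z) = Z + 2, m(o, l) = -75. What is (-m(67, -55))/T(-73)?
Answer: -75/71 ≈ -1.0563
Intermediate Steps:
T(Z) = 2 + Z
(-m(67, -55))/T(-73) = (-1*(-75))/(2 - 73) = 75/(-71) = 75*(-1/71) = -75/71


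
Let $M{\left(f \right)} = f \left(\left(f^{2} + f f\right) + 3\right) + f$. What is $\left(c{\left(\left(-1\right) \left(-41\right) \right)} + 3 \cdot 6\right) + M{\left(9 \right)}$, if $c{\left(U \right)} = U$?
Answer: $1553$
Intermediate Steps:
$M{\left(f \right)} = f + f \left(3 + 2 f^{2}\right)$ ($M{\left(f \right)} = f \left(\left(f^{2} + f^{2}\right) + 3\right) + f = f \left(2 f^{2} + 3\right) + f = f \left(3 + 2 f^{2}\right) + f = f + f \left(3 + 2 f^{2}\right)$)
$\left(c{\left(\left(-1\right) \left(-41\right) \right)} + 3 \cdot 6\right) + M{\left(9 \right)} = \left(\left(-1\right) \left(-41\right) + 3 \cdot 6\right) + 2 \cdot 9 \left(2 + 9^{2}\right) = \left(41 + 18\right) + 2 \cdot 9 \left(2 + 81\right) = 59 + 2 \cdot 9 \cdot 83 = 59 + 1494 = 1553$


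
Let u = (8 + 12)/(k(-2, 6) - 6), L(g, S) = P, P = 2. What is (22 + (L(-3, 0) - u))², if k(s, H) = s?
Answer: 2809/4 ≈ 702.25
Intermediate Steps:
L(g, S) = 2
u = -5/2 (u = (8 + 12)/(-2 - 6) = 20/(-8) = 20*(-⅛) = -5/2 ≈ -2.5000)
(22 + (L(-3, 0) - u))² = (22 + (2 - 1*(-5/2)))² = (22 + (2 + 5/2))² = (22 + 9/2)² = (53/2)² = 2809/4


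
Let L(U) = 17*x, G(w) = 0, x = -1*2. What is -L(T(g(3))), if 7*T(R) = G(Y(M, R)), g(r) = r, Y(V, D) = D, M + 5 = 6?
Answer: 34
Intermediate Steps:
M = 1 (M = -5 + 6 = 1)
x = -2
T(R) = 0 (T(R) = (1/7)*0 = 0)
L(U) = -34 (L(U) = 17*(-2) = -34)
-L(T(g(3))) = -1*(-34) = 34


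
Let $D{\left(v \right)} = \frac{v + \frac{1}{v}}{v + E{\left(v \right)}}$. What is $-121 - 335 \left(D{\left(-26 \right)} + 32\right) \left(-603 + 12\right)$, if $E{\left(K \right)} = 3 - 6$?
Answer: $\frac{4910926691}{754} \approx 6.5132 \cdot 10^{6}$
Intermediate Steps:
$E{\left(K \right)} = -3$ ($E{\left(K \right)} = 3 - 6 = -3$)
$D{\left(v \right)} = \frac{v + \frac{1}{v}}{-3 + v}$ ($D{\left(v \right)} = \frac{v + \frac{1}{v}}{v - 3} = \frac{v + \frac{1}{v}}{-3 + v}$)
$-121 - 335 \left(D{\left(-26 \right)} + 32\right) \left(-603 + 12\right) = -121 - 335 \left(\frac{1 + \left(-26\right)^{2}}{\left(-26\right) \left(-3 - 26\right)} + 32\right) \left(-603 + 12\right) = -121 - 335 \left(- \frac{1 + 676}{26 \left(-29\right)} + 32\right) \left(-591\right) = -121 - 335 \left(\left(- \frac{1}{26}\right) \left(- \frac{1}{29}\right) 677 + 32\right) \left(-591\right) = -121 - 335 \left(\frac{677}{754} + 32\right) \left(-591\right) = -121 - 335 \cdot \frac{24805}{754} \left(-591\right) = -121 - - \frac{4911017925}{754} = -121 + \frac{4911017925}{754} = \frac{4910926691}{754}$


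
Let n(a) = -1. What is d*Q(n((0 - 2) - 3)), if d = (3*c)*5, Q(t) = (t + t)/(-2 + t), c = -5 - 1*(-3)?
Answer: -20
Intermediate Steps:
c = -2 (c = -5 + 3 = -2)
Q(t) = 2*t/(-2 + t) (Q(t) = (2*t)/(-2 + t) = 2*t/(-2 + t))
d = -30 (d = (3*(-2))*5 = -6*5 = -30)
d*Q(n((0 - 2) - 3)) = -60*(-1)/(-2 - 1) = -60*(-1)/(-3) = -60*(-1)*(-1)/3 = -30*2/3 = -20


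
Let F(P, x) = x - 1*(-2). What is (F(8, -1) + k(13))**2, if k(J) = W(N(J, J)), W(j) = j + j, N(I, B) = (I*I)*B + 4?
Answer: 19386409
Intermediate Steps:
N(I, B) = 4 + B*I**2 (N(I, B) = I**2*B + 4 = B*I**2 + 4 = 4 + B*I**2)
F(P, x) = 2 + x (F(P, x) = x + 2 = 2 + x)
W(j) = 2*j
k(J) = 8 + 2*J**3 (k(J) = 2*(4 + J*J**2) = 2*(4 + J**3) = 8 + 2*J**3)
(F(8, -1) + k(13))**2 = ((2 - 1) + (8 + 2*13**3))**2 = (1 + (8 + 2*2197))**2 = (1 + (8 + 4394))**2 = (1 + 4402)**2 = 4403**2 = 19386409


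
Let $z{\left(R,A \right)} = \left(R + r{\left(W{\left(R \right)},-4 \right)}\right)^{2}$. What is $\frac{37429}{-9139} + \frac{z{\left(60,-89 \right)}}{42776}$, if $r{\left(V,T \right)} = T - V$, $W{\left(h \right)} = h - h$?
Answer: $- \frac{196550375}{48866233} \approx -4.0222$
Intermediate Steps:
$W{\left(h \right)} = 0$
$z{\left(R,A \right)} = \left(-4 + R\right)^{2}$ ($z{\left(R,A \right)} = \left(R - 4\right)^{2} = \left(-4 + R\right)^{2}$)
$\frac{37429}{-9139} + \frac{z{\left(60,-89 \right)}}{42776} = \frac{37429}{-9139} + \frac{\left(-4 + 60\right)^{2}}{42776} = 37429 \left(- \frac{1}{9139}\right) + 56^{2} \cdot \frac{1}{42776} = - \frac{37429}{9139} + 3136 \cdot \frac{1}{42776} = - \frac{37429}{9139} + \frac{392}{5347} = - \frac{196550375}{48866233}$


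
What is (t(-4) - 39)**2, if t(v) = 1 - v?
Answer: 1156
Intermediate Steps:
(t(-4) - 39)**2 = ((1 - 1*(-4)) - 39)**2 = ((1 + 4) - 39)**2 = (5 - 39)**2 = (-34)**2 = 1156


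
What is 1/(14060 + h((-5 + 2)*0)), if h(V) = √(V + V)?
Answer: 1/14060 ≈ 7.1124e-5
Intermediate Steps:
h(V) = √2*√V (h(V) = √(2*V) = √2*√V)
1/(14060 + h((-5 + 2)*0)) = 1/(14060 + √2*√((-5 + 2)*0)) = 1/(14060 + √2*√(-3*0)) = 1/(14060 + √2*√0) = 1/(14060 + √2*0) = 1/(14060 + 0) = 1/14060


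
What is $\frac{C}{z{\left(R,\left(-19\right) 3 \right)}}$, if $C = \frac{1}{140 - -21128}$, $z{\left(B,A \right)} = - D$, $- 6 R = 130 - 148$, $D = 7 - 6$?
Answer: $- \frac{1}{21268} \approx -4.7019 \cdot 10^{-5}$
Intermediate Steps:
$D = 1$ ($D = 7 - 6 = 1$)
$R = 3$ ($R = - \frac{130 - 148}{6} = \left(- \frac{1}{6}\right) \left(-18\right) = 3$)
$z{\left(B,A \right)} = -1$ ($z{\left(B,A \right)} = \left(-1\right) 1 = -1$)
$C = \frac{1}{21268}$ ($C = \frac{1}{140 + 21128} = \frac{1}{21268} \approx 4.7019 \cdot 10^{-5}$)
$\frac{C}{z{\left(R,\left(-19\right) 3 \right)}} = \frac{1}{21268 \left(-1\right)} = \frac{1}{21268} \left(-1\right) = - \frac{1}{21268}$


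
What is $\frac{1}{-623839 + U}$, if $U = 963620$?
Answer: $\frac{1}{339781} \approx 2.9431 \cdot 10^{-6}$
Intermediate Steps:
$\frac{1}{-623839 + U} = \frac{1}{-623839 + 963620} = \frac{1}{339781}$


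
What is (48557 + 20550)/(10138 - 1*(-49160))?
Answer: 69107/59298 ≈ 1.1654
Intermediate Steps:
(48557 + 20550)/(10138 - 1*(-49160)) = 69107/(10138 + 49160) = 69107/59298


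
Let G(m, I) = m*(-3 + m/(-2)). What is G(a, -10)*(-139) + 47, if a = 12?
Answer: 15059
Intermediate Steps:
G(m, I) = m*(-3 - m/2) (G(m, I) = m*(-3 + m*(-½)) = m*(-3 - m/2))
G(a, -10)*(-139) + 47 = -½*12*(6 + 12)*(-139) + 47 = -½*12*18*(-139) + 47 = -108*(-139) + 47 = 15012 + 47 = 15059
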